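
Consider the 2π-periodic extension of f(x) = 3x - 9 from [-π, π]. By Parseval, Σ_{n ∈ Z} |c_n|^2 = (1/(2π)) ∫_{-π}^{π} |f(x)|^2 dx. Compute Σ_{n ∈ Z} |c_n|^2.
Σ |c_n|^2 = 3π^2 + 81

Expand and integrate term by term over [-π, π]:
  ∫ (3x)^2 dx = 9·(2π^3/3); ∫ 2·3·(-9)·x dx = 0 (odd integrand); ∫ (-9)^2 dx = 81·2π.
So (1/(2π)) ∫_{-π}^{π} (3x - 9)^2 dx = 9π^2/3 + 81 = 3π^2 + 81.
Parseval ⇒ Σ |c_n|^2 = 3π^2 + 81.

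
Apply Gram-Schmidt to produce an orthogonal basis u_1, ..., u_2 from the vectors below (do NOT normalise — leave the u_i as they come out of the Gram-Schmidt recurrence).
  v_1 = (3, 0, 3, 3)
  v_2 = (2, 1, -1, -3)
Orthogonal basis:
  u_1 = (3, 0, 3, 3)
  u_2 = (8/3, 1, -1/3, -7/3)

Apply the Gram-Schmidt recurrence
  u_1 = v_1
  u_i = v_i − Σ_{j<i} ((v_i · u_j) / (u_j · u_j)) · u_j.

Step by step this gives:
  u_1 = (3, 0, 3, 3)
  u_2 = (8/3, 1, -1/3, -7/3)

Orthogonality check:
  u_2 · u_1 = 0 (should be 0)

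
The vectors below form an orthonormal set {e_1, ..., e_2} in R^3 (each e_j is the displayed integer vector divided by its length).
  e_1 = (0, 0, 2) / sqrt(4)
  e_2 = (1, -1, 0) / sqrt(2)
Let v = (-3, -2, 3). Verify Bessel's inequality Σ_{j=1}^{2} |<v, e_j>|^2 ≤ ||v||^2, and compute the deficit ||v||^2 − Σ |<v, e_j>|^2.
Σ |<v, e_j>|^2 = 19/2; ||v||^2 = 22; deficit = 25/2

Write each e_j = u_j / sqrt(<u_j, u_j>) where u_j is the displayed integer vector. Then <v, e_j> = <v, u_j> / sqrt(<u_j, u_j>), so |<v, e_j>|^2 = <v, u_j>^2 / <u_j, u_j>.
Coefficients: <v, e_1> = 6/sqrt(4), <v, e_2> = -1/sqrt(2).
Square and sum: Σ |<v, e_j>|^2 = 19/2.
Compute ||v||^2 = v·v = 22.
Deficit = 22 − 19/2 = 25/2 ≥ 0, confirming Bessel's inequality. (The deficit equals ||v − Σ <v,e_j> e_j||^2, the squared distance from v to span{e_j}.)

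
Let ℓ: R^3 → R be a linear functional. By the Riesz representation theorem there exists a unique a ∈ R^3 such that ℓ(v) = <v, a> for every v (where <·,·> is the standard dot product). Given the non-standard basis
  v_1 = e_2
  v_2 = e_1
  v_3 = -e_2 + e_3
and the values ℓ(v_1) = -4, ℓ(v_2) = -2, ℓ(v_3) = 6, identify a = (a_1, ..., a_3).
a = (-2, -4, 2)

Write a = (a_1, ..., a_3) in the standard basis. For each basis vector v_i, ℓ(v_i) = <v_i, a> is a linear equation in the a_j's. Collect the n equations into a matrix system V a = ℓ, where row i of V is v_i (expressed in the standard basis). Since V is invertible (lower-triangular with 1s on the diagonal, up to permutation), solve by back-substitution:
  V =
[[0, 1, 0],
 [1, 0, 0],
 [0, -1, 1]]
  V a = (-4, -2, 6)
Solving gives a = (-2, -4, 2).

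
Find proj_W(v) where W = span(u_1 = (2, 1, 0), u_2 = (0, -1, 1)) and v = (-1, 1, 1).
proj_W(v) = (-4/9, -1/9, -1/9)

Set up U = [u_1 | ... | u_2] ∈ R^(3×2). The projector onto W = col(U) is P = U (U^T U)^(-1) U^T.
Compute U^T U =
  [5, -1]
  [-1, 2],
and U^T v = (-1, 0).
Solve U^T U · c = U^T v for the coefficients: c = (-2/9, -1/9). The projection is proj_W(v) = U c.
Check: (v - proj_W(v)) · u_1 = 0  (should be 0).
Check: (v - proj_W(v)) · u_2 = 0  (should be 0).
Result: proj_W(v) = (-4/9, -1/9, -1/9).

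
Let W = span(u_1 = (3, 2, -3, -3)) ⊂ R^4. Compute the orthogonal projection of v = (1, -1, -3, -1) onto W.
proj_W(v) = (39/31, 26/31, -39/31, -39/31)

Set up U = [u_1 | ... | u_1] ∈ R^(4×1). The projector onto W = col(U) is P = U (U^T U)^(-1) U^T.
Compute U^T U =
  [31],
and U^T v = (13).
Solve U^T U · c = U^T v for the coefficients: c = (13/31). The projection is proj_W(v) = U c.
Check: (v - proj_W(v)) · u_1 = 0  (should be 0).
Result: proj_W(v) = (39/31, 26/31, -39/31, -39/31).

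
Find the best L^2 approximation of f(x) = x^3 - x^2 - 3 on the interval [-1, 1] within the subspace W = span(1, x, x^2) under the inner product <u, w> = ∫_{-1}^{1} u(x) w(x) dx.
g(x) = -x^2 + 3*x/5 - 3

The best approximation g ∈ W is the orthogonal projection of f onto W. Writing g = a_0 + a_1 x + a_2 x^2, the coefficients solve the normal equations G · a = b where
  G_{ij} = <φ_i, φ_j> and b_i = <f, φ_i>, with φ_0 = 1, φ_1 = x, φ_2 = x^2.
G =
  [2, 0, 2/3]
  [0, 2/3, 0]
  [2/3, 0, 2/5],
b = (-20/3, 2/5, -12/5).
Solving gives a_0 = -3, a_1 = 3/5, a_2 = -1, so
  g(x) = -x^2 + 3*x/5 - 3.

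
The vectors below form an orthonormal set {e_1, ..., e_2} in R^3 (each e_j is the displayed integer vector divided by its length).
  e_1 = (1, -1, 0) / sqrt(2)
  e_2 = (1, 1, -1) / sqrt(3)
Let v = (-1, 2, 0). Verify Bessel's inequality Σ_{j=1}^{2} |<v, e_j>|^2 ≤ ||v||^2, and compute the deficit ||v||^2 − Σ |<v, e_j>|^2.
Σ |<v, e_j>|^2 = 29/6; ||v||^2 = 5; deficit = 1/6

Write each e_j = u_j / sqrt(<u_j, u_j>) where u_j is the displayed integer vector. Then <v, e_j> = <v, u_j> / sqrt(<u_j, u_j>), so |<v, e_j>|^2 = <v, u_j>^2 / <u_j, u_j>.
Coefficients: <v, e_1> = -3/sqrt(2), <v, e_2> = 1/sqrt(3).
Square and sum: Σ |<v, e_j>|^2 = 29/6.
Compute ||v||^2 = v·v = 5.
Deficit = 5 − 29/6 = 1/6 ≥ 0, confirming Bessel's inequality. (The deficit equals ||v − Σ <v,e_j> e_j||^2, the squared distance from v to span{e_j}.)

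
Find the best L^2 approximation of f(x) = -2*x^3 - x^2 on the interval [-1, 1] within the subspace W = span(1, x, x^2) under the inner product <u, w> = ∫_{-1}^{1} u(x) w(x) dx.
g(x) = -x^2 - 6*x/5

The best approximation g ∈ W is the orthogonal projection of f onto W. Writing g = a_0 + a_1 x + a_2 x^2, the coefficients solve the normal equations G · a = b where
  G_{ij} = <φ_i, φ_j> and b_i = <f, φ_i>, with φ_0 = 1, φ_1 = x, φ_2 = x^2.
G =
  [2, 0, 2/3]
  [0, 2/3, 0]
  [2/3, 0, 2/5],
b = (-2/3, -4/5, -2/5).
Solving gives a_0 = 0, a_1 = -6/5, a_2 = -1, so
  g(x) = -x^2 - 6*x/5.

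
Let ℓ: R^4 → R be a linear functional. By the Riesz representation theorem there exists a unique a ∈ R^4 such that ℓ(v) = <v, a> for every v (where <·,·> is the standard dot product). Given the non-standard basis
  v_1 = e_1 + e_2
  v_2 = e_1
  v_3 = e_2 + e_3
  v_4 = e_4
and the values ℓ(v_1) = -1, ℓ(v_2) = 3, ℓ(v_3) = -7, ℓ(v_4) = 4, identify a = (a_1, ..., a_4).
a = (3, -4, -3, 4)

Write a = (a_1, ..., a_4) in the standard basis. For each basis vector v_i, ℓ(v_i) = <v_i, a> is a linear equation in the a_j's. Collect the n equations into a matrix system V a = ℓ, where row i of V is v_i (expressed in the standard basis). Since V is invertible (lower-triangular with 1s on the diagonal, up to permutation), solve by back-substitution:
  V =
[[1, 1, 0, 0],
 [1, 0, 0, 0],
 [0, 1, 1, 0],
 [0, 0, 0, 1]]
  V a = (-1, 3, -7, 4)
Solving gives a = (3, -4, -3, 4).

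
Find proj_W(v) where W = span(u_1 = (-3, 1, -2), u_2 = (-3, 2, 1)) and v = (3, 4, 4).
proj_W(v) = (30/23, 109/115, 577/115)

Set up U = [u_1 | ... | u_2] ∈ R^(3×2). The projector onto W = col(U) is P = U (U^T U)^(-1) U^T.
Compute U^T U =
  [14, 9]
  [9, 14],
and U^T v = (-13, 3).
Solve U^T U · c = U^T v for the coefficients: c = (-209/115, 159/115). The projection is proj_W(v) = U c.
Check: (v - proj_W(v)) · u_1 = 0  (should be 0).
Check: (v - proj_W(v)) · u_2 = 0  (should be 0).
Result: proj_W(v) = (30/23, 109/115, 577/115).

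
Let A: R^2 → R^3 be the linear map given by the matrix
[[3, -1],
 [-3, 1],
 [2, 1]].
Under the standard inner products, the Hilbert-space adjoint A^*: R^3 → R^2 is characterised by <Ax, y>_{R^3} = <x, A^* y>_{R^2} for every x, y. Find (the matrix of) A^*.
A^* = A^T =
[[3, -3, 2],
 [-1, 1, 1]]

For real matrices with standard dot products, the defining identity <Ax, y> = <x, A^* y> gives (Ax)^T y = x^T (A^*) y, i.e. x^T A^T y = x^T (A^*) y. Since this holds for all x, y, we must have A^* = A^T. Therefore
A^* =
[[3, -3, 2],
 [-1, 1, 1]].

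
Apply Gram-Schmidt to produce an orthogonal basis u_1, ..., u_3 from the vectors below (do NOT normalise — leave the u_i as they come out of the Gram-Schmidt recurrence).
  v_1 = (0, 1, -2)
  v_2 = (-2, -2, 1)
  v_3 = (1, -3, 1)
Orthogonal basis:
  u_1 = (0, 1, -2)
  u_2 = (-2, -6/5, -3/5)
  u_3 = (39/29, -52/29, -26/29)

Apply the Gram-Schmidt recurrence
  u_1 = v_1
  u_i = v_i − Σ_{j<i} ((v_i · u_j) / (u_j · u_j)) · u_j.

Step by step this gives:
  u_1 = (0, 1, -2)
  u_2 = (-2, -6/5, -3/5)
  u_3 = (39/29, -52/29, -26/29)

Orthogonality check:
  u_2 · u_1 = 0 (should be 0)
  u_3 · u_1 = 0 (should be 0)
  u_3 · u_2 = 0 (should be 0)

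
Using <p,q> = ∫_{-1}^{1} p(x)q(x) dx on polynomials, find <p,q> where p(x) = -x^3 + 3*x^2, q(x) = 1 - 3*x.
<p,q> = 16/5

Expand the product: p(x)·q(x) = 3*x^4 - 10*x^3 + 3*x^2.
∫_{-1}^{1} of each monomial x^k gives [2/(k+1) if k even, 0 if k odd]. Integrating term-by-term (or equivalently evaluating the antiderivative F(x) = 3*x^5/5 - 5*x^4/2 + x^3 at the endpoints):
  F(1) − F(−1) = -9/10 − (-41/10) = 16/5.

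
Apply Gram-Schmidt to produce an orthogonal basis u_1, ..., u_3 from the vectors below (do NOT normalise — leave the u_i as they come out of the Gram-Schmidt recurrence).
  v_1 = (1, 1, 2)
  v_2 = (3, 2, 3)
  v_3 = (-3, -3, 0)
Orthogonal basis:
  u_1 = (1, 1, 2)
  u_2 = (7/6, 1/6, -2/3)
  u_3 = (6/11, -18/11, 6/11)

Apply the Gram-Schmidt recurrence
  u_1 = v_1
  u_i = v_i − Σ_{j<i} ((v_i · u_j) / (u_j · u_j)) · u_j.

Step by step this gives:
  u_1 = (1, 1, 2)
  u_2 = (7/6, 1/6, -2/3)
  u_3 = (6/11, -18/11, 6/11)

Orthogonality check:
  u_2 · u_1 = 0 (should be 0)
  u_3 · u_1 = 0 (should be 0)
  u_3 · u_2 = 0 (should be 0)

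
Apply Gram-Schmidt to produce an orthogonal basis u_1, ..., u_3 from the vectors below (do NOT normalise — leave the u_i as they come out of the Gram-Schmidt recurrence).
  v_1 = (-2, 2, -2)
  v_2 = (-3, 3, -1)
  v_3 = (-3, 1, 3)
Orthogonal basis:
  u_1 = (-2, 2, -2)
  u_2 = (-2/3, 2/3, 4/3)
  u_3 = (-1, -1, 0)

Apply the Gram-Schmidt recurrence
  u_1 = v_1
  u_i = v_i − Σ_{j<i} ((v_i · u_j) / (u_j · u_j)) · u_j.

Step by step this gives:
  u_1 = (-2, 2, -2)
  u_2 = (-2/3, 2/3, 4/3)
  u_3 = (-1, -1, 0)

Orthogonality check:
  u_2 · u_1 = 0 (should be 0)
  u_3 · u_1 = 0 (should be 0)
  u_3 · u_2 = 0 (should be 0)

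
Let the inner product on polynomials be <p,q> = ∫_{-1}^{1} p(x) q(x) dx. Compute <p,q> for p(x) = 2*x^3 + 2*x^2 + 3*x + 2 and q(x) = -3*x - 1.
<p,q> = -206/15

Expand the product: p(x)·q(x) = -6*x^4 - 8*x^3 - 11*x^2 - 9*x - 2.
∫_{-1}^{1} of each monomial x^k gives [2/(k+1) if k even, 0 if k odd]. Integrating term-by-term (or equivalently evaluating the antiderivative F(x) = -6*x^5/5 - 2*x^4 - 11*x^3/3 - 9*x^2/2 - 2*x at the endpoints):
  F(1) − F(−1) = -401/30 − (11/30) = -206/15.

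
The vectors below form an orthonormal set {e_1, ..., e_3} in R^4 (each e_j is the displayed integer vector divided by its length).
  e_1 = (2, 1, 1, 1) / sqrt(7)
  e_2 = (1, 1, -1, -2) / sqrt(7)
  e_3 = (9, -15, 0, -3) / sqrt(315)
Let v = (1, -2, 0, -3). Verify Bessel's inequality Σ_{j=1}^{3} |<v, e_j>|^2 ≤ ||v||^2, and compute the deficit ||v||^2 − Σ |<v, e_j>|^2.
Σ |<v, e_j>|^2 = 426/35; ||v||^2 = 14; deficit = 64/35

Write each e_j = u_j / sqrt(<u_j, u_j>) where u_j is the displayed integer vector. Then <v, e_j> = <v, u_j> / sqrt(<u_j, u_j>), so |<v, e_j>|^2 = <v, u_j>^2 / <u_j, u_j>.
Coefficients: <v, e_1> = -3/sqrt(7), <v, e_2> = 5/sqrt(7), <v, e_3> = 48/sqrt(315).
Square and sum: Σ |<v, e_j>|^2 = 426/35.
Compute ||v||^2 = v·v = 14.
Deficit = 14 − 426/35 = 64/35 ≥ 0, confirming Bessel's inequality. (The deficit equals ||v − Σ <v,e_j> e_j||^2, the squared distance from v to span{e_j}.)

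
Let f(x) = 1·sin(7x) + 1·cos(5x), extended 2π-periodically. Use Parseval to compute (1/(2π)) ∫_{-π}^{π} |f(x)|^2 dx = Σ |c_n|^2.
Σ |c_n|^2 = 1

Expand |f|^2 and use orthogonality of {sin(nx), cos(mx)} on [-π, π]:
  ∫_{-π}^{π} sin(nx)^2 dx = π, ∫ cos(mx)^2 dx = π, and cross terms integrate to 0.
So ∫_{-π}^{π} f(x)^2 dx = 1^2 · π + 1^2 · π = (1 + 1)π.
Divide by 2π: (1 + 1)/2 = 1.
By Parseval, this equals Σ |c_n|^2.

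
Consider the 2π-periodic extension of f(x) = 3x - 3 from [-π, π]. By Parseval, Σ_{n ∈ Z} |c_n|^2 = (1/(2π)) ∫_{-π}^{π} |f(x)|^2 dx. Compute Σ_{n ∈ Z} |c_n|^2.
Σ |c_n|^2 = 3π^2 + 9

Expand and integrate term by term over [-π, π]:
  ∫ (3x)^2 dx = 9·(2π^3/3); ∫ 2·3·(-3)·x dx = 0 (odd integrand); ∫ (-3)^2 dx = 9·2π.
So (1/(2π)) ∫_{-π}^{π} (3x - 3)^2 dx = 9π^2/3 + 9 = 3π^2 + 9.
Parseval ⇒ Σ |c_n|^2 = 3π^2 + 9.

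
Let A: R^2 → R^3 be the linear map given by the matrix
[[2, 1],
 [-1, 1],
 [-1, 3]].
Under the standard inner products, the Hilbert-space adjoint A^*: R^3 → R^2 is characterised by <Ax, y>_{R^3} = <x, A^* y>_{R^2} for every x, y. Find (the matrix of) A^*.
A^* = A^T =
[[2, -1, -1],
 [1, 1, 3]]

For real matrices with standard dot products, the defining identity <Ax, y> = <x, A^* y> gives (Ax)^T y = x^T (A^*) y, i.e. x^T A^T y = x^T (A^*) y. Since this holds for all x, y, we must have A^* = A^T. Therefore
A^* =
[[2, -1, -1],
 [1, 1, 3]].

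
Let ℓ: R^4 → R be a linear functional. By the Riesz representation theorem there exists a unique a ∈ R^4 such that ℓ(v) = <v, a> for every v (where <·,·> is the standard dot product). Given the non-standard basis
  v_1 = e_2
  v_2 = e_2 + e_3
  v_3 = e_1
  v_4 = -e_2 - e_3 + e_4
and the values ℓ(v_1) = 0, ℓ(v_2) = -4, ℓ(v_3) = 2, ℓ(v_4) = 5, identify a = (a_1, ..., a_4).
a = (2, 0, -4, 1)

Write a = (a_1, ..., a_4) in the standard basis. For each basis vector v_i, ℓ(v_i) = <v_i, a> is a linear equation in the a_j's. Collect the n equations into a matrix system V a = ℓ, where row i of V is v_i (expressed in the standard basis). Since V is invertible (lower-triangular with 1s on the diagonal, up to permutation), solve by back-substitution:
  V =
[[0, 1, 0, 0],
 [0, 1, 1, 0],
 [1, 0, 0, 0],
 [0, -1, -1, 1]]
  V a = (0, -4, 2, 5)
Solving gives a = (2, 0, -4, 1).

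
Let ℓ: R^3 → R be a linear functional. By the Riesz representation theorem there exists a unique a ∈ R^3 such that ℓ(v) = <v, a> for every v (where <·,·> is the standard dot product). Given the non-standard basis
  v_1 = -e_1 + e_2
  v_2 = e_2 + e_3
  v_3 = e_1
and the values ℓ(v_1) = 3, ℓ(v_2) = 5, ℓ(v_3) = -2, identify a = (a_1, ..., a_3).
a = (-2, 1, 4)

Write a = (a_1, ..., a_3) in the standard basis. For each basis vector v_i, ℓ(v_i) = <v_i, a> is a linear equation in the a_j's. Collect the n equations into a matrix system V a = ℓ, where row i of V is v_i (expressed in the standard basis). Since V is invertible (lower-triangular with 1s on the diagonal, up to permutation), solve by back-substitution:
  V =
[[-1, 1, 0],
 [0, 1, 1],
 [1, 0, 0]]
  V a = (3, 5, -2)
Solving gives a = (-2, 1, 4).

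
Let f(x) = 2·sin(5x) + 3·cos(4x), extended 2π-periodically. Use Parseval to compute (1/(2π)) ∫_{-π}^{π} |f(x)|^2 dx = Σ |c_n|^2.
Σ |c_n|^2 = 13/2

Expand |f|^2 and use orthogonality of {sin(nx), cos(mx)} on [-π, π]:
  ∫_{-π}^{π} sin(nx)^2 dx = π, ∫ cos(mx)^2 dx = π, and cross terms integrate to 0.
So ∫_{-π}^{π} f(x)^2 dx = 2^2 · π + 3^2 · π = (4 + 9)π.
Divide by 2π: (4 + 9)/2 = 13/2.
By Parseval, this equals Σ |c_n|^2.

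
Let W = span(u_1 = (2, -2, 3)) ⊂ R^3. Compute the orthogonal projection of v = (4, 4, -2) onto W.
proj_W(v) = (-12/17, 12/17, -18/17)

Set up U = [u_1 | ... | u_1] ∈ R^(3×1). The projector onto W = col(U) is P = U (U^T U)^(-1) U^T.
Compute U^T U =
  [17],
and U^T v = (-6).
Solve U^T U · c = U^T v for the coefficients: c = (-6/17). The projection is proj_W(v) = U c.
Check: (v - proj_W(v)) · u_1 = 0  (should be 0).
Result: proj_W(v) = (-12/17, 12/17, -18/17).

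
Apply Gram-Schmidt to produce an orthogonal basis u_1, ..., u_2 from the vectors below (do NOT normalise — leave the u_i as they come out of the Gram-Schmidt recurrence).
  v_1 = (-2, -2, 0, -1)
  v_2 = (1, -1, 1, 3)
Orthogonal basis:
  u_1 = (-2, -2, 0, -1)
  u_2 = (1/3, -5/3, 1, 8/3)

Apply the Gram-Schmidt recurrence
  u_1 = v_1
  u_i = v_i − Σ_{j<i} ((v_i · u_j) / (u_j · u_j)) · u_j.

Step by step this gives:
  u_1 = (-2, -2, 0, -1)
  u_2 = (1/3, -5/3, 1, 8/3)

Orthogonality check:
  u_2 · u_1 = 0 (should be 0)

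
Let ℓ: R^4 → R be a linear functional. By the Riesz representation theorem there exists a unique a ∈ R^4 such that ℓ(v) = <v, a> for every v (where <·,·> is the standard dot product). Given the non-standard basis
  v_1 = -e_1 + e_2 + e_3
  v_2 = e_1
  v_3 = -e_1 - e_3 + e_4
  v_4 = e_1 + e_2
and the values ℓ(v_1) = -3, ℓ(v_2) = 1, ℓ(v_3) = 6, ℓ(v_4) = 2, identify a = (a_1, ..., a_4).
a = (1, 1, -3, 4)

Write a = (a_1, ..., a_4) in the standard basis. For each basis vector v_i, ℓ(v_i) = <v_i, a> is a linear equation in the a_j's. Collect the n equations into a matrix system V a = ℓ, where row i of V is v_i (expressed in the standard basis). Since V is invertible (lower-triangular with 1s on the diagonal, up to permutation), solve by back-substitution:
  V =
[[-1, 1, 1, 0],
 [1, 0, 0, 0],
 [-1, 0, -1, 1],
 [1, 1, 0, 0]]
  V a = (-3, 1, 6, 2)
Solving gives a = (1, 1, -3, 4).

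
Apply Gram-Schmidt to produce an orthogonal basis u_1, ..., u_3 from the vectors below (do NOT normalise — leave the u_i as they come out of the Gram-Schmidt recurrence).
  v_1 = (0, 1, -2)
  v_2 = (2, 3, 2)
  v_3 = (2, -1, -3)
Orthogonal basis:
  u_1 = (0, 1, -2)
  u_2 = (2, 16/5, 8/5)
  u_3 = (52/21, -26/21, -13/21)

Apply the Gram-Schmidt recurrence
  u_1 = v_1
  u_i = v_i − Σ_{j<i} ((v_i · u_j) / (u_j · u_j)) · u_j.

Step by step this gives:
  u_1 = (0, 1, -2)
  u_2 = (2, 16/5, 8/5)
  u_3 = (52/21, -26/21, -13/21)

Orthogonality check:
  u_2 · u_1 = 0 (should be 0)
  u_3 · u_1 = 0 (should be 0)
  u_3 · u_2 = 0 (should be 0)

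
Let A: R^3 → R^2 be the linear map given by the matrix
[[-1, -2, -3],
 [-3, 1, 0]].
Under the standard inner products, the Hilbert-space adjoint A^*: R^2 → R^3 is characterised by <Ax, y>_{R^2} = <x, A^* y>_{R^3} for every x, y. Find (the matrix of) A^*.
A^* = A^T =
[[-1, -3],
 [-2, 1],
 [-3, 0]]

For real matrices with standard dot products, the defining identity <Ax, y> = <x, A^* y> gives (Ax)^T y = x^T (A^*) y, i.e. x^T A^T y = x^T (A^*) y. Since this holds for all x, y, we must have A^* = A^T. Therefore
A^* =
[[-1, -3],
 [-2, 1],
 [-3, 0]].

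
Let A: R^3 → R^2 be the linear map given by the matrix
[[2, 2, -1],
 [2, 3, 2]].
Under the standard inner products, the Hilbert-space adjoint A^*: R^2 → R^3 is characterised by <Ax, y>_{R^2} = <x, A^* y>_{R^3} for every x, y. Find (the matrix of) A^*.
A^* = A^T =
[[2, 2],
 [2, 3],
 [-1, 2]]

For real matrices with standard dot products, the defining identity <Ax, y> = <x, A^* y> gives (Ax)^T y = x^T (A^*) y, i.e. x^T A^T y = x^T (A^*) y. Since this holds for all x, y, we must have A^* = A^T. Therefore
A^* =
[[2, 2],
 [2, 3],
 [-1, 2]].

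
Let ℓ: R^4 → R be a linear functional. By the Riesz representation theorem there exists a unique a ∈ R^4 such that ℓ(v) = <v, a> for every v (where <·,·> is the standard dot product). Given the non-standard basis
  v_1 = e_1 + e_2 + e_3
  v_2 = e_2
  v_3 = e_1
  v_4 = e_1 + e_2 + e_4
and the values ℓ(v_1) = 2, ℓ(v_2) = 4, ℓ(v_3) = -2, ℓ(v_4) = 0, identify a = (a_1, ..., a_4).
a = (-2, 4, 0, -2)

Write a = (a_1, ..., a_4) in the standard basis. For each basis vector v_i, ℓ(v_i) = <v_i, a> is a linear equation in the a_j's. Collect the n equations into a matrix system V a = ℓ, where row i of V is v_i (expressed in the standard basis). Since V is invertible (lower-triangular with 1s on the diagonal, up to permutation), solve by back-substitution:
  V =
[[1, 1, 1, 0],
 [0, 1, 0, 0],
 [1, 0, 0, 0],
 [1, 1, 0, 1]]
  V a = (2, 4, -2, 0)
Solving gives a = (-2, 4, 0, -2).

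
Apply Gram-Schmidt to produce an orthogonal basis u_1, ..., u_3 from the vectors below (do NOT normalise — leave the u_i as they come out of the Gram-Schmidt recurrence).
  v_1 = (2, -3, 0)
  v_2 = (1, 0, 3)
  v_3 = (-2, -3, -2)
Orthogonal basis:
  u_1 = (2, -3, 0)
  u_2 = (9/13, 6/13, 3)
  u_3 = (-15/7, -10/7, 5/7)

Apply the Gram-Schmidt recurrence
  u_1 = v_1
  u_i = v_i − Σ_{j<i} ((v_i · u_j) / (u_j · u_j)) · u_j.

Step by step this gives:
  u_1 = (2, -3, 0)
  u_2 = (9/13, 6/13, 3)
  u_3 = (-15/7, -10/7, 5/7)

Orthogonality check:
  u_2 · u_1 = 0 (should be 0)
  u_3 · u_1 = 0 (should be 0)
  u_3 · u_2 = 0 (should be 0)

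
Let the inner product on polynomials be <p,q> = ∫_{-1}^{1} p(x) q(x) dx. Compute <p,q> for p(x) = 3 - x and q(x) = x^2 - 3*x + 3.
<p,q> = 22

Expand the product: p(x)·q(x) = -x^3 + 6*x^2 - 12*x + 9.
∫_{-1}^{1} of each monomial x^k gives [2/(k+1) if k even, 0 if k odd]. Integrating term-by-term (or equivalently evaluating the antiderivative F(x) = -x^4/4 + 2*x^3 - 6*x^2 + 9*x at the endpoints):
  F(1) − F(−1) = 19/4 − (-69/4) = 22.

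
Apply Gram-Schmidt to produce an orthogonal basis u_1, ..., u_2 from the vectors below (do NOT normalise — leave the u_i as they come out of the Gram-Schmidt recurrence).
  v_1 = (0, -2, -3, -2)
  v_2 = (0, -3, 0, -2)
Orthogonal basis:
  u_1 = (0, -2, -3, -2)
  u_2 = (0, -31/17, 30/17, -14/17)

Apply the Gram-Schmidt recurrence
  u_1 = v_1
  u_i = v_i − Σ_{j<i} ((v_i · u_j) / (u_j · u_j)) · u_j.

Step by step this gives:
  u_1 = (0, -2, -3, -2)
  u_2 = (0, -31/17, 30/17, -14/17)

Orthogonality check:
  u_2 · u_1 = 0 (should be 0)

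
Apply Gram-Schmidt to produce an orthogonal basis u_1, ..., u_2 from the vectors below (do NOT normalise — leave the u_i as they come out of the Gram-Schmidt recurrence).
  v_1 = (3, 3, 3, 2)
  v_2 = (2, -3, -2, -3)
Orthogonal basis:
  u_1 = (3, 3, 3, 2)
  u_2 = (107/31, -48/31, -17/31, -63/31)

Apply the Gram-Schmidt recurrence
  u_1 = v_1
  u_i = v_i − Σ_{j<i} ((v_i · u_j) / (u_j · u_j)) · u_j.

Step by step this gives:
  u_1 = (3, 3, 3, 2)
  u_2 = (107/31, -48/31, -17/31, -63/31)

Orthogonality check:
  u_2 · u_1 = 0 (should be 0)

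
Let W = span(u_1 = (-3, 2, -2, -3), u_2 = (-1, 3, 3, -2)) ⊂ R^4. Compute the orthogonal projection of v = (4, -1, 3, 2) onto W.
proj_W(v) = (1558/517, -614/517, 1706/517, 1376/517)

Set up U = [u_1 | ... | u_2] ∈ R^(4×2). The projector onto W = col(U) is P = U (U^T U)^(-1) U^T.
Compute U^T U =
  [26, 9]
  [9, 23],
and U^T v = (-26, -2).
Solve U^T U · c = U^T v for the coefficients: c = (-580/517, 182/517). The projection is proj_W(v) = U c.
Check: (v - proj_W(v)) · u_1 = 0  (should be 0).
Check: (v - proj_W(v)) · u_2 = 0  (should be 0).
Result: proj_W(v) = (1558/517, -614/517, 1706/517, 1376/517).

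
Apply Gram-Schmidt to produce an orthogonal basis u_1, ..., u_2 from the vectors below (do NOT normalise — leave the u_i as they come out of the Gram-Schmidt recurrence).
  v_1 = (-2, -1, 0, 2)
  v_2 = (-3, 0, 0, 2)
Orthogonal basis:
  u_1 = (-2, -1, 0, 2)
  u_2 = (-7/9, 10/9, 0, -2/9)

Apply the Gram-Schmidt recurrence
  u_1 = v_1
  u_i = v_i − Σ_{j<i} ((v_i · u_j) / (u_j · u_j)) · u_j.

Step by step this gives:
  u_1 = (-2, -1, 0, 2)
  u_2 = (-7/9, 10/9, 0, -2/9)

Orthogonality check:
  u_2 · u_1 = 0 (should be 0)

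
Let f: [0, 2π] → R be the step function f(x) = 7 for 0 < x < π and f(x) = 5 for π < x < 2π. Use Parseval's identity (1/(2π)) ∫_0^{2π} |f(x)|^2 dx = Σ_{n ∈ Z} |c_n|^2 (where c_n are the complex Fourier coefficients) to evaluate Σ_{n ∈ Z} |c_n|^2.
Σ |c_n|^2 = 37

Parseval equates the L^2 energy of f (normalised by 1/(2π)) with the ℓ^2 sum of its Fourier coefficients: (1/(2π)) ∫_0^{2π} |f|^2 = Σ |c_n|^2.
Compute the left side: (1/(2π)) [∫_0^π 7^2 dx + ∫_π^{2π} 5^2 dx] = (1/(2π)) · (49π + 25π) = (49 + 25)/2 = 37.
So Σ_{n ∈ Z} |c_n|^2 = 37.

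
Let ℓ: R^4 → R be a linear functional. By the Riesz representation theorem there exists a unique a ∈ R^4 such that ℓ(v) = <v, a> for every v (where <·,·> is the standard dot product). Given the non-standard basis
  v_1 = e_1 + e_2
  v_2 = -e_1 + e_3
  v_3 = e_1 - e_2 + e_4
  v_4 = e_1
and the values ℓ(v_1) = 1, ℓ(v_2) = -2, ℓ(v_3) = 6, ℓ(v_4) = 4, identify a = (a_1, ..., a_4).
a = (4, -3, 2, -1)

Write a = (a_1, ..., a_4) in the standard basis. For each basis vector v_i, ℓ(v_i) = <v_i, a> is a linear equation in the a_j's. Collect the n equations into a matrix system V a = ℓ, where row i of V is v_i (expressed in the standard basis). Since V is invertible (lower-triangular with 1s on the diagonal, up to permutation), solve by back-substitution:
  V =
[[1, 1, 0, 0],
 [-1, 0, 1, 0],
 [1, -1, 0, 1],
 [1, 0, 0, 0]]
  V a = (1, -2, 6, 4)
Solving gives a = (4, -3, 2, -1).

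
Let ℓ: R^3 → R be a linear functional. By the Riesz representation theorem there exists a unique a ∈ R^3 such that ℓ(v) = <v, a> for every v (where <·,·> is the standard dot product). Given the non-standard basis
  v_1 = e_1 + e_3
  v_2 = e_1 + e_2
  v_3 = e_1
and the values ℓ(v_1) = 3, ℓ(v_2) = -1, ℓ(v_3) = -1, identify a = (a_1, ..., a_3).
a = (-1, 0, 4)

Write a = (a_1, ..., a_3) in the standard basis. For each basis vector v_i, ℓ(v_i) = <v_i, a> is a linear equation in the a_j's. Collect the n equations into a matrix system V a = ℓ, where row i of V is v_i (expressed in the standard basis). Since V is invertible (lower-triangular with 1s on the diagonal, up to permutation), solve by back-substitution:
  V =
[[1, 0, 1],
 [1, 1, 0],
 [1, 0, 0]]
  V a = (3, -1, -1)
Solving gives a = (-1, 0, 4).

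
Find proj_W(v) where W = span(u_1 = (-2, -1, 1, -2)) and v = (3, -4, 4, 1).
proj_W(v) = (0, 0, 0, 0)

Set up U = [u_1 | ... | u_1] ∈ R^(4×1). The projector onto W = col(U) is P = U (U^T U)^(-1) U^T.
Compute U^T U =
  [10],
and U^T v = (0).
Solve U^T U · c = U^T v for the coefficients: c = (0). The projection is proj_W(v) = U c.
Check: (v - proj_W(v)) · u_1 = 0  (should be 0).
Result: proj_W(v) = (0, 0, 0, 0).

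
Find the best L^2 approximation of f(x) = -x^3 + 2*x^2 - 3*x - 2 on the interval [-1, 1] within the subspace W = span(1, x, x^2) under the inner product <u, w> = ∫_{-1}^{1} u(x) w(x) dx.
g(x) = 2*x^2 - 18*x/5 - 2

The best approximation g ∈ W is the orthogonal projection of f onto W. Writing g = a_0 + a_1 x + a_2 x^2, the coefficients solve the normal equations G · a = b where
  G_{ij} = <φ_i, φ_j> and b_i = <f, φ_i>, with φ_0 = 1, φ_1 = x, φ_2 = x^2.
G =
  [2, 0, 2/3]
  [0, 2/3, 0]
  [2/3, 0, 2/5],
b = (-8/3, -12/5, -8/15).
Solving gives a_0 = -2, a_1 = -18/5, a_2 = 2, so
  g(x) = 2*x^2 - 18*x/5 - 2.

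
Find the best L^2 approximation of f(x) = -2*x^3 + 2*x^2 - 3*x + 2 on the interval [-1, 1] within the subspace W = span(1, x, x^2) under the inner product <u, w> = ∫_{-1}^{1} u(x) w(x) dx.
g(x) = 2*x^2 - 21*x/5 + 2

The best approximation g ∈ W is the orthogonal projection of f onto W. Writing g = a_0 + a_1 x + a_2 x^2, the coefficients solve the normal equations G · a = b where
  G_{ij} = <φ_i, φ_j> and b_i = <f, φ_i>, with φ_0 = 1, φ_1 = x, φ_2 = x^2.
G =
  [2, 0, 2/3]
  [0, 2/3, 0]
  [2/3, 0, 2/5],
b = (16/3, -14/5, 32/15).
Solving gives a_0 = 2, a_1 = -21/5, a_2 = 2, so
  g(x) = 2*x^2 - 21*x/5 + 2.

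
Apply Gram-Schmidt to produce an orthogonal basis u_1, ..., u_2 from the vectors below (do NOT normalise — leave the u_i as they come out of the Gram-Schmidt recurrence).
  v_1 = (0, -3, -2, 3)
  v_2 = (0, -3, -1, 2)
Orthogonal basis:
  u_1 = (0, -3, -2, 3)
  u_2 = (0, -15/22, 6/11, -7/22)

Apply the Gram-Schmidt recurrence
  u_1 = v_1
  u_i = v_i − Σ_{j<i} ((v_i · u_j) / (u_j · u_j)) · u_j.

Step by step this gives:
  u_1 = (0, -3, -2, 3)
  u_2 = (0, -15/22, 6/11, -7/22)

Orthogonality check:
  u_2 · u_1 = 0 (should be 0)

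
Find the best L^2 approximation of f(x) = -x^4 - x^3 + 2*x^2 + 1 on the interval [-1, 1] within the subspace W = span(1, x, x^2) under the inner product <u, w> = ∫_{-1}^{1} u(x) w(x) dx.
g(x) = 8*x^2/7 - 3*x/5 + 38/35

The best approximation g ∈ W is the orthogonal projection of f onto W. Writing g = a_0 + a_1 x + a_2 x^2, the coefficients solve the normal equations G · a = b where
  G_{ij} = <φ_i, φ_j> and b_i = <f, φ_i>, with φ_0 = 1, φ_1 = x, φ_2 = x^2.
G =
  [2, 0, 2/3]
  [0, 2/3, 0]
  [2/3, 0, 2/5],
b = (44/15, -2/5, 124/105).
Solving gives a_0 = 38/35, a_1 = -3/5, a_2 = 8/7, so
  g(x) = 8*x^2/7 - 3*x/5 + 38/35.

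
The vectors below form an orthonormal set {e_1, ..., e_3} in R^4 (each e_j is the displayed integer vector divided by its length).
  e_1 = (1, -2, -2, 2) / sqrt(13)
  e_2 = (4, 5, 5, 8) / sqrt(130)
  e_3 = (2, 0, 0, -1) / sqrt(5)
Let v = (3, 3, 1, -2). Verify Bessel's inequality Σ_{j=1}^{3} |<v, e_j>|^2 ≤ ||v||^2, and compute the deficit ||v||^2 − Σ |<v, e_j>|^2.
Σ |<v, e_j>|^2 = 21; ||v||^2 = 23; deficit = 2

Write each e_j = u_j / sqrt(<u_j, u_j>) where u_j is the displayed integer vector. Then <v, e_j> = <v, u_j> / sqrt(<u_j, u_j>), so |<v, e_j>|^2 = <v, u_j>^2 / <u_j, u_j>.
Coefficients: <v, e_1> = -9/sqrt(13), <v, e_2> = 16/sqrt(130), <v, e_3> = 8/sqrt(5).
Square and sum: Σ |<v, e_j>|^2 = 21.
Compute ||v||^2 = v·v = 23.
Deficit = 23 − 21 = 2 ≥ 0, confirming Bessel's inequality. (The deficit equals ||v − Σ <v,e_j> e_j||^2, the squared distance from v to span{e_j}.)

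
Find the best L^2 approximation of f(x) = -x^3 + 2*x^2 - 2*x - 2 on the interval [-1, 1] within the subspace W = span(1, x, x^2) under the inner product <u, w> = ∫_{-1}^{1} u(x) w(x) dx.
g(x) = 2*x^2 - 13*x/5 - 2

The best approximation g ∈ W is the orthogonal projection of f onto W. Writing g = a_0 + a_1 x + a_2 x^2, the coefficients solve the normal equations G · a = b where
  G_{ij} = <φ_i, φ_j> and b_i = <f, φ_i>, with φ_0 = 1, φ_1 = x, φ_2 = x^2.
G =
  [2, 0, 2/3]
  [0, 2/3, 0]
  [2/3, 0, 2/5],
b = (-8/3, -26/15, -8/15).
Solving gives a_0 = -2, a_1 = -13/5, a_2 = 2, so
  g(x) = 2*x^2 - 13*x/5 - 2.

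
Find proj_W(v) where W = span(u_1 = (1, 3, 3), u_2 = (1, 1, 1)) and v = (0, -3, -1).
proj_W(v) = (0, -2, -2)

Set up U = [u_1 | ... | u_2] ∈ R^(3×2). The projector onto W = col(U) is P = U (U^T U)^(-1) U^T.
Compute U^T U =
  [19, 7]
  [7, 3],
and U^T v = (-12, -4).
Solve U^T U · c = U^T v for the coefficients: c = (-1, 1). The projection is proj_W(v) = U c.
Check: (v - proj_W(v)) · u_1 = 0  (should be 0).
Check: (v - proj_W(v)) · u_2 = 0  (should be 0).
Result: proj_W(v) = (0, -2, -2).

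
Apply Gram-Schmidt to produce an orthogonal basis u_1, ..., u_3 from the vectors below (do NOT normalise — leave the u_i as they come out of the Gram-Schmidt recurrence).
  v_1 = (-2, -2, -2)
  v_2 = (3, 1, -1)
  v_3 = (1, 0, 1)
Orthogonal basis:
  u_1 = (-2, -2, -2)
  u_2 = (2, 0, -2)
  u_3 = (1/3, -2/3, 1/3)

Apply the Gram-Schmidt recurrence
  u_1 = v_1
  u_i = v_i − Σ_{j<i} ((v_i · u_j) / (u_j · u_j)) · u_j.

Step by step this gives:
  u_1 = (-2, -2, -2)
  u_2 = (2, 0, -2)
  u_3 = (1/3, -2/3, 1/3)

Orthogonality check:
  u_2 · u_1 = 0 (should be 0)
  u_3 · u_1 = 0 (should be 0)
  u_3 · u_2 = 0 (should be 0)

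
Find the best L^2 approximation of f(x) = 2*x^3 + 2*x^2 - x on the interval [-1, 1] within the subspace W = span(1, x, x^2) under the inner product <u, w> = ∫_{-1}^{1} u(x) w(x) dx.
g(x) = 2*x^2 + x/5

The best approximation g ∈ W is the orthogonal projection of f onto W. Writing g = a_0 + a_1 x + a_2 x^2, the coefficients solve the normal equations G · a = b where
  G_{ij} = <φ_i, φ_j> and b_i = <f, φ_i>, with φ_0 = 1, φ_1 = x, φ_2 = x^2.
G =
  [2, 0, 2/3]
  [0, 2/3, 0]
  [2/3, 0, 2/5],
b = (4/3, 2/15, 4/5).
Solving gives a_0 = 0, a_1 = 1/5, a_2 = 2, so
  g(x) = 2*x^2 + x/5.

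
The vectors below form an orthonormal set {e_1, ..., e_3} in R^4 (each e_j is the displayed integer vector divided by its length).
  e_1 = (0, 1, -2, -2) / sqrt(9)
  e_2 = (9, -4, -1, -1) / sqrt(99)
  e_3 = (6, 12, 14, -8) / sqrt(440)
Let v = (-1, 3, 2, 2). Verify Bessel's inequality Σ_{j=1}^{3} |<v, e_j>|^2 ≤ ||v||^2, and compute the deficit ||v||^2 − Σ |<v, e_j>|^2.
Σ |<v, e_j>|^2 = 131/10; ||v||^2 = 18; deficit = 49/10

Write each e_j = u_j / sqrt(<u_j, u_j>) where u_j is the displayed integer vector. Then <v, e_j> = <v, u_j> / sqrt(<u_j, u_j>), so |<v, e_j>|^2 = <v, u_j>^2 / <u_j, u_j>.
Coefficients: <v, e_1> = -5/sqrt(9), <v, e_2> = -25/sqrt(99), <v, e_3> = 42/sqrt(440).
Square and sum: Σ |<v, e_j>|^2 = 131/10.
Compute ||v||^2 = v·v = 18.
Deficit = 18 − 131/10 = 49/10 ≥ 0, confirming Bessel's inequality. (The deficit equals ||v − Σ <v,e_j> e_j||^2, the squared distance from v to span{e_j}.)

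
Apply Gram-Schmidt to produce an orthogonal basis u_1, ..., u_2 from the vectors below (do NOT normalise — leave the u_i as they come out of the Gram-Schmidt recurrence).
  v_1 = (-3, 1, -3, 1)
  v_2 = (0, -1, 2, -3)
Orthogonal basis:
  u_1 = (-3, 1, -3, 1)
  u_2 = (-3/2, -1/2, 1/2, -5/2)

Apply the Gram-Schmidt recurrence
  u_1 = v_1
  u_i = v_i − Σ_{j<i} ((v_i · u_j) / (u_j · u_j)) · u_j.

Step by step this gives:
  u_1 = (-3, 1, -3, 1)
  u_2 = (-3/2, -1/2, 1/2, -5/2)

Orthogonality check:
  u_2 · u_1 = 0 (should be 0)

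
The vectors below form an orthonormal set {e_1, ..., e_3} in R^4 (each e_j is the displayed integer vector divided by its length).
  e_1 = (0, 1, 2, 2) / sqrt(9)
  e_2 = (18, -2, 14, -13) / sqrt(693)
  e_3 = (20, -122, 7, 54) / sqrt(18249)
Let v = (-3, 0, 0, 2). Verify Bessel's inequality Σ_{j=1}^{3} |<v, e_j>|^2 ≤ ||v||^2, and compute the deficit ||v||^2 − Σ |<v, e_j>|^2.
Σ |<v, e_j>|^2 = 880/79; ||v||^2 = 13; deficit = 147/79

Write each e_j = u_j / sqrt(<u_j, u_j>) where u_j is the displayed integer vector. Then <v, e_j> = <v, u_j> / sqrt(<u_j, u_j>), so |<v, e_j>|^2 = <v, u_j>^2 / <u_j, u_j>.
Coefficients: <v, e_1> = 4/sqrt(9), <v, e_2> = -80/sqrt(693), <v, e_3> = 48/sqrt(18249).
Square and sum: Σ |<v, e_j>|^2 = 880/79.
Compute ||v||^2 = v·v = 13.
Deficit = 13 − 880/79 = 147/79 ≥ 0, confirming Bessel's inequality. (The deficit equals ||v − Σ <v,e_j> e_j||^2, the squared distance from v to span{e_j}.)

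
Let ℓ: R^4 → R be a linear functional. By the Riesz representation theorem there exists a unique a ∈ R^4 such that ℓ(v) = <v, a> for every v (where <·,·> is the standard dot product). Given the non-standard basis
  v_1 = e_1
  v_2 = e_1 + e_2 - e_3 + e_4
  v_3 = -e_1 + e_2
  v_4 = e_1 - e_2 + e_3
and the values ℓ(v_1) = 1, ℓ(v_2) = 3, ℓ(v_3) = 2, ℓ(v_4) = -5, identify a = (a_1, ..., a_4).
a = (1, 3, -3, -4)

Write a = (a_1, ..., a_4) in the standard basis. For each basis vector v_i, ℓ(v_i) = <v_i, a> is a linear equation in the a_j's. Collect the n equations into a matrix system V a = ℓ, where row i of V is v_i (expressed in the standard basis). Since V is invertible (lower-triangular with 1s on the diagonal, up to permutation), solve by back-substitution:
  V =
[[1, 0, 0, 0],
 [1, 1, -1, 1],
 [-1, 1, 0, 0],
 [1, -1, 1, 0]]
  V a = (1, 3, 2, -5)
Solving gives a = (1, 3, -3, -4).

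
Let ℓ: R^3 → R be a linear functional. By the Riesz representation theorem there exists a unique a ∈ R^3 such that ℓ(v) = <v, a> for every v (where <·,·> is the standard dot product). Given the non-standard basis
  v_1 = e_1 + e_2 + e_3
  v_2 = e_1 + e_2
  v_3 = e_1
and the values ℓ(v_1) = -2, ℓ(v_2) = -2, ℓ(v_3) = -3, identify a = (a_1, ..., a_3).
a = (-3, 1, 0)

Write a = (a_1, ..., a_3) in the standard basis. For each basis vector v_i, ℓ(v_i) = <v_i, a> is a linear equation in the a_j's. Collect the n equations into a matrix system V a = ℓ, where row i of V is v_i (expressed in the standard basis). Since V is invertible (lower-triangular with 1s on the diagonal, up to permutation), solve by back-substitution:
  V =
[[1, 1, 1],
 [1, 1, 0],
 [1, 0, 0]]
  V a = (-2, -2, -3)
Solving gives a = (-3, 1, 0).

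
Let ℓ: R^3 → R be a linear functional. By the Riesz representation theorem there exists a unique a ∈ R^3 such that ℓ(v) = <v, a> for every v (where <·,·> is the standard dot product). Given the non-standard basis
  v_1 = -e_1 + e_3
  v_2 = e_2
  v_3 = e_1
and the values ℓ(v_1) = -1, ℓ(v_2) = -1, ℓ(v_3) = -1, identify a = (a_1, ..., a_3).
a = (-1, -1, -2)

Write a = (a_1, ..., a_3) in the standard basis. For each basis vector v_i, ℓ(v_i) = <v_i, a> is a linear equation in the a_j's. Collect the n equations into a matrix system V a = ℓ, where row i of V is v_i (expressed in the standard basis). Since V is invertible (lower-triangular with 1s on the diagonal, up to permutation), solve by back-substitution:
  V =
[[-1, 0, 1],
 [0, 1, 0],
 [1, 0, 0]]
  V a = (-1, -1, -1)
Solving gives a = (-1, -1, -2).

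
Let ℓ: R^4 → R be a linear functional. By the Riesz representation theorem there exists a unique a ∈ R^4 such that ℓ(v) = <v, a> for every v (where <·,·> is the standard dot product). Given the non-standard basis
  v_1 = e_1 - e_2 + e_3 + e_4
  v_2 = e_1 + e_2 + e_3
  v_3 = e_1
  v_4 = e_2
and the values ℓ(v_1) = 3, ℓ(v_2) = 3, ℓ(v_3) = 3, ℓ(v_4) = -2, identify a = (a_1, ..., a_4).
a = (3, -2, 2, -4)

Write a = (a_1, ..., a_4) in the standard basis. For each basis vector v_i, ℓ(v_i) = <v_i, a> is a linear equation in the a_j's. Collect the n equations into a matrix system V a = ℓ, where row i of V is v_i (expressed in the standard basis). Since V is invertible (lower-triangular with 1s on the diagonal, up to permutation), solve by back-substitution:
  V =
[[1, -1, 1, 1],
 [1, 1, 1, 0],
 [1, 0, 0, 0],
 [0, 1, 0, 0]]
  V a = (3, 3, 3, -2)
Solving gives a = (3, -2, 2, -4).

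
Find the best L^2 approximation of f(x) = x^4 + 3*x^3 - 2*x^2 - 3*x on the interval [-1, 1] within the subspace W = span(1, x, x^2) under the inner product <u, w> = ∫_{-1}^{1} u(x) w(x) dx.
g(x) = -8*x^2/7 - 6*x/5 - 3/35

The best approximation g ∈ W is the orthogonal projection of f onto W. Writing g = a_0 + a_1 x + a_2 x^2, the coefficients solve the normal equations G · a = b where
  G_{ij} = <φ_i, φ_j> and b_i = <f, φ_i>, with φ_0 = 1, φ_1 = x, φ_2 = x^2.
G =
  [2, 0, 2/3]
  [0, 2/3, 0]
  [2/3, 0, 2/5],
b = (-14/15, -4/5, -18/35).
Solving gives a_0 = -3/35, a_1 = -6/5, a_2 = -8/7, so
  g(x) = -8*x^2/7 - 6*x/5 - 3/35.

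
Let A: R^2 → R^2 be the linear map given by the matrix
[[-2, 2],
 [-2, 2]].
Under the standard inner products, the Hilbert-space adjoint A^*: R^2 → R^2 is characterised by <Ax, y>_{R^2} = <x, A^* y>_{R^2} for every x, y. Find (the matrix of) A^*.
A^* = A^T =
[[-2, -2],
 [2, 2]]

For real matrices with standard dot products, the defining identity <Ax, y> = <x, A^* y> gives (Ax)^T y = x^T (A^*) y, i.e. x^T A^T y = x^T (A^*) y. Since this holds for all x, y, we must have A^* = A^T. Therefore
A^* =
[[-2, -2],
 [2, 2]].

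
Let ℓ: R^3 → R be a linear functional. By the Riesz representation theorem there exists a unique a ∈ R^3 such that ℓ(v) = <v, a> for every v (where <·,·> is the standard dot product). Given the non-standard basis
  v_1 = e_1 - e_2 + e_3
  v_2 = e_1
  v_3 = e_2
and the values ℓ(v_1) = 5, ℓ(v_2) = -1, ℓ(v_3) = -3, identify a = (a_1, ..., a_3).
a = (-1, -3, 3)

Write a = (a_1, ..., a_3) in the standard basis. For each basis vector v_i, ℓ(v_i) = <v_i, a> is a linear equation in the a_j's. Collect the n equations into a matrix system V a = ℓ, where row i of V is v_i (expressed in the standard basis). Since V is invertible (lower-triangular with 1s on the diagonal, up to permutation), solve by back-substitution:
  V =
[[1, -1, 1],
 [1, 0, 0],
 [0, 1, 0]]
  V a = (5, -1, -3)
Solving gives a = (-1, -3, 3).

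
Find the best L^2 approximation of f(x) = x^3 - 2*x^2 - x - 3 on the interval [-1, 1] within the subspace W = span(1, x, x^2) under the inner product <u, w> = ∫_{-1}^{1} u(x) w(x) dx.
g(x) = -2*x^2 - 2*x/5 - 3

The best approximation g ∈ W is the orthogonal projection of f onto W. Writing g = a_0 + a_1 x + a_2 x^2, the coefficients solve the normal equations G · a = b where
  G_{ij} = <φ_i, φ_j> and b_i = <f, φ_i>, with φ_0 = 1, φ_1 = x, φ_2 = x^2.
G =
  [2, 0, 2/3]
  [0, 2/3, 0]
  [2/3, 0, 2/5],
b = (-22/3, -4/15, -14/5).
Solving gives a_0 = -3, a_1 = -2/5, a_2 = -2, so
  g(x) = -2*x^2 - 2*x/5 - 3.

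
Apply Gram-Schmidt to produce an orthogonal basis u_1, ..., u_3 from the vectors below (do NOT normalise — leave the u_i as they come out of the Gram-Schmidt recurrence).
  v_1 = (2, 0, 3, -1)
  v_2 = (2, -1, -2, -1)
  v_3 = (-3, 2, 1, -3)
Orthogonal basis:
  u_1 = (2, 0, 3, -1)
  u_2 = (15/7, -1, -25/14, -15/14)
  u_3 = (-207/139, 180/139, -36/139, -522/139)

Apply the Gram-Schmidt recurrence
  u_1 = v_1
  u_i = v_i − Σ_{j<i} ((v_i · u_j) / (u_j · u_j)) · u_j.

Step by step this gives:
  u_1 = (2, 0, 3, -1)
  u_2 = (15/7, -1, -25/14, -15/14)
  u_3 = (-207/139, 180/139, -36/139, -522/139)

Orthogonality check:
  u_2 · u_1 = 0 (should be 0)
  u_3 · u_1 = 0 (should be 0)
  u_3 · u_2 = 0 (should be 0)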